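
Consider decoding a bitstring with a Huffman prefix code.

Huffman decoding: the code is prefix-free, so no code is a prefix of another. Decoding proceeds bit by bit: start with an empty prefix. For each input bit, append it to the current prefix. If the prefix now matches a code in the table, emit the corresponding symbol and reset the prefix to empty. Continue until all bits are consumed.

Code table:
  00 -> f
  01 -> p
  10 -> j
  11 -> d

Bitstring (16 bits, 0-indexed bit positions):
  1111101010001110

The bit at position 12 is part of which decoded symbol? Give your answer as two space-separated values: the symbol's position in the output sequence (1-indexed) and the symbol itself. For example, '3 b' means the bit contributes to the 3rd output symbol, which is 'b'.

Bit 0: prefix='1' (no match yet)
Bit 1: prefix='11' -> emit 'd', reset
Bit 2: prefix='1' (no match yet)
Bit 3: prefix='11' -> emit 'd', reset
Bit 4: prefix='1' (no match yet)
Bit 5: prefix='10' -> emit 'j', reset
Bit 6: prefix='1' (no match yet)
Bit 7: prefix='10' -> emit 'j', reset
Bit 8: prefix='1' (no match yet)
Bit 9: prefix='10' -> emit 'j', reset
Bit 10: prefix='0' (no match yet)
Bit 11: prefix='00' -> emit 'f', reset
Bit 12: prefix='1' (no match yet)
Bit 13: prefix='11' -> emit 'd', reset
Bit 14: prefix='1' (no match yet)
Bit 15: prefix='10' -> emit 'j', reset

Answer: 7 d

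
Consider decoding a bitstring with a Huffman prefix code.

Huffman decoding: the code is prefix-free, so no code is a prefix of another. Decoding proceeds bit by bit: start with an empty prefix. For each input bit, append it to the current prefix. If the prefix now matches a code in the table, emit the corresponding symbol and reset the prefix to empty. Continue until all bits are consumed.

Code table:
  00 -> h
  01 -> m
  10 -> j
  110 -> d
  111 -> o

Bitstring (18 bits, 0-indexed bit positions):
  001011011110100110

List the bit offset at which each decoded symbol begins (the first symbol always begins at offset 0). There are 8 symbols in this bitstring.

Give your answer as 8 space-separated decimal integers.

Answer: 0 2 4 7 10 12 14 16

Derivation:
Bit 0: prefix='0' (no match yet)
Bit 1: prefix='00' -> emit 'h', reset
Bit 2: prefix='1' (no match yet)
Bit 3: prefix='10' -> emit 'j', reset
Bit 4: prefix='1' (no match yet)
Bit 5: prefix='11' (no match yet)
Bit 6: prefix='110' -> emit 'd', reset
Bit 7: prefix='1' (no match yet)
Bit 8: prefix='11' (no match yet)
Bit 9: prefix='111' -> emit 'o', reset
Bit 10: prefix='1' (no match yet)
Bit 11: prefix='10' -> emit 'j', reset
Bit 12: prefix='1' (no match yet)
Bit 13: prefix='10' -> emit 'j', reset
Bit 14: prefix='0' (no match yet)
Bit 15: prefix='01' -> emit 'm', reset
Bit 16: prefix='1' (no match yet)
Bit 17: prefix='10' -> emit 'j', reset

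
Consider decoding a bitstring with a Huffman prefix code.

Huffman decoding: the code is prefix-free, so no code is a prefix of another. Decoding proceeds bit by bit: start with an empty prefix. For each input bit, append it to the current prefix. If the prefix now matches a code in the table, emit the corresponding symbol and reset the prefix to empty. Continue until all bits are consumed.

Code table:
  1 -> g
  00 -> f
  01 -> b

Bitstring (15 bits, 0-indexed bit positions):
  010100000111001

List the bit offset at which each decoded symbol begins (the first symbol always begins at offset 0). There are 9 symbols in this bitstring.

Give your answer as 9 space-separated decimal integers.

Bit 0: prefix='0' (no match yet)
Bit 1: prefix='01' -> emit 'b', reset
Bit 2: prefix='0' (no match yet)
Bit 3: prefix='01' -> emit 'b', reset
Bit 4: prefix='0' (no match yet)
Bit 5: prefix='00' -> emit 'f', reset
Bit 6: prefix='0' (no match yet)
Bit 7: prefix='00' -> emit 'f', reset
Bit 8: prefix='0' (no match yet)
Bit 9: prefix='01' -> emit 'b', reset
Bit 10: prefix='1' -> emit 'g', reset
Bit 11: prefix='1' -> emit 'g', reset
Bit 12: prefix='0' (no match yet)
Bit 13: prefix='00' -> emit 'f', reset
Bit 14: prefix='1' -> emit 'g', reset

Answer: 0 2 4 6 8 10 11 12 14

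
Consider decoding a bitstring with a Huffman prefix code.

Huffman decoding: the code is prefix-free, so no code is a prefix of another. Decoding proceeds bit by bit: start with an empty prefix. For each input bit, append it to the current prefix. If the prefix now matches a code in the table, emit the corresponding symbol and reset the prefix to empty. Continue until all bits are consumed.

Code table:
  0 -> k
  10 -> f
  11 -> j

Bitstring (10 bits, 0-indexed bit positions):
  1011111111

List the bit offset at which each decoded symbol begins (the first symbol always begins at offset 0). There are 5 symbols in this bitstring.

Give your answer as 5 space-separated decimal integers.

Bit 0: prefix='1' (no match yet)
Bit 1: prefix='10' -> emit 'f', reset
Bit 2: prefix='1' (no match yet)
Bit 3: prefix='11' -> emit 'j', reset
Bit 4: prefix='1' (no match yet)
Bit 5: prefix='11' -> emit 'j', reset
Bit 6: prefix='1' (no match yet)
Bit 7: prefix='11' -> emit 'j', reset
Bit 8: prefix='1' (no match yet)
Bit 9: prefix='11' -> emit 'j', reset

Answer: 0 2 4 6 8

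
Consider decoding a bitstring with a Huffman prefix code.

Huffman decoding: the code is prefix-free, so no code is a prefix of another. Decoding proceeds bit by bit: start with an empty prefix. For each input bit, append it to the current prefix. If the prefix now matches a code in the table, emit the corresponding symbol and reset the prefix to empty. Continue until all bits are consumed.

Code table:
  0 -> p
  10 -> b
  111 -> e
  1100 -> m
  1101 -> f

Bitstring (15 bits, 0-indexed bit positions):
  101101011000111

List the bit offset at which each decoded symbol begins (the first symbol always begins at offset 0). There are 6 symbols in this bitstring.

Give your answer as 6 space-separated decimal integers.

Answer: 0 2 6 7 11 12

Derivation:
Bit 0: prefix='1' (no match yet)
Bit 1: prefix='10' -> emit 'b', reset
Bit 2: prefix='1' (no match yet)
Bit 3: prefix='11' (no match yet)
Bit 4: prefix='110' (no match yet)
Bit 5: prefix='1101' -> emit 'f', reset
Bit 6: prefix='0' -> emit 'p', reset
Bit 7: prefix='1' (no match yet)
Bit 8: prefix='11' (no match yet)
Bit 9: prefix='110' (no match yet)
Bit 10: prefix='1100' -> emit 'm', reset
Bit 11: prefix='0' -> emit 'p', reset
Bit 12: prefix='1' (no match yet)
Bit 13: prefix='11' (no match yet)
Bit 14: prefix='111' -> emit 'e', reset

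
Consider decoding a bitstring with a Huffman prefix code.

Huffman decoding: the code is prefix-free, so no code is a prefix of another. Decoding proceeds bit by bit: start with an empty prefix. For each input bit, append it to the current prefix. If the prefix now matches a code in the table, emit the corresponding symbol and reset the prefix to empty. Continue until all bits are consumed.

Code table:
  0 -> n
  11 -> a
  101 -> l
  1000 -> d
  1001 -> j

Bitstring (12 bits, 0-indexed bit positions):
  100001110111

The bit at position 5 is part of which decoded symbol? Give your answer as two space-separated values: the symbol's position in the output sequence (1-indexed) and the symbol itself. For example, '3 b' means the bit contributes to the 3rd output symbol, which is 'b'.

Bit 0: prefix='1' (no match yet)
Bit 1: prefix='10' (no match yet)
Bit 2: prefix='100' (no match yet)
Bit 3: prefix='1000' -> emit 'd', reset
Bit 4: prefix='0' -> emit 'n', reset
Bit 5: prefix='1' (no match yet)
Bit 6: prefix='11' -> emit 'a', reset
Bit 7: prefix='1' (no match yet)
Bit 8: prefix='10' (no match yet)
Bit 9: prefix='101' -> emit 'l', reset

Answer: 3 a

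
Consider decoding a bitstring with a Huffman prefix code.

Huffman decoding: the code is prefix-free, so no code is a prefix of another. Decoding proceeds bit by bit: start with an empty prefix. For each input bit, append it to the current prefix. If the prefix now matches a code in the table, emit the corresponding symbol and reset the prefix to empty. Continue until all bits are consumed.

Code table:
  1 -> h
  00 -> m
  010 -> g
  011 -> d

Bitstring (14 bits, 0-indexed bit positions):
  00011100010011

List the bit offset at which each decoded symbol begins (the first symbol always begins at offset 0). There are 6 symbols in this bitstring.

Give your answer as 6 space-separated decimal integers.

Bit 0: prefix='0' (no match yet)
Bit 1: prefix='00' -> emit 'm', reset
Bit 2: prefix='0' (no match yet)
Bit 3: prefix='01' (no match yet)
Bit 4: prefix='011' -> emit 'd', reset
Bit 5: prefix='1' -> emit 'h', reset
Bit 6: prefix='0' (no match yet)
Bit 7: prefix='00' -> emit 'm', reset
Bit 8: prefix='0' (no match yet)
Bit 9: prefix='01' (no match yet)
Bit 10: prefix='010' -> emit 'g', reset
Bit 11: prefix='0' (no match yet)
Bit 12: prefix='01' (no match yet)
Bit 13: prefix='011' -> emit 'd', reset

Answer: 0 2 5 6 8 11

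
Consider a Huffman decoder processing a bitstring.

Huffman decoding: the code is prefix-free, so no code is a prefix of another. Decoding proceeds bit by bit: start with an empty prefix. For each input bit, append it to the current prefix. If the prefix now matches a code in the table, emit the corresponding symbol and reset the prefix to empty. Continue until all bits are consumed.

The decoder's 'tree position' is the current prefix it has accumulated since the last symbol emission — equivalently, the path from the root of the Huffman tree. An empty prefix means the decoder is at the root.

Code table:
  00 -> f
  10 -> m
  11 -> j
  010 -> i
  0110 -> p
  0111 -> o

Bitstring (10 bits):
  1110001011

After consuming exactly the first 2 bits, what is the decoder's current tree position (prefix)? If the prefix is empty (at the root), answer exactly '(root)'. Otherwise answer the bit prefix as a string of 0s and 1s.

Answer: (root)

Derivation:
Bit 0: prefix='1' (no match yet)
Bit 1: prefix='11' -> emit 'j', reset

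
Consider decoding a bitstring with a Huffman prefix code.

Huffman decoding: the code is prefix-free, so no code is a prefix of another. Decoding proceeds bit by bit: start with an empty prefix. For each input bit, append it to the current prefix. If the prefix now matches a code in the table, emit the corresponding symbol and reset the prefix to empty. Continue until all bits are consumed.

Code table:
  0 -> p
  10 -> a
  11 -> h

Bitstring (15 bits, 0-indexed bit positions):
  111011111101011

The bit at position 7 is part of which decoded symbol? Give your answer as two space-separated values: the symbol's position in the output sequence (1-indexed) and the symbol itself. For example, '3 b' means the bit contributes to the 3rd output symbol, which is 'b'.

Answer: 4 h

Derivation:
Bit 0: prefix='1' (no match yet)
Bit 1: prefix='11' -> emit 'h', reset
Bit 2: prefix='1' (no match yet)
Bit 3: prefix='10' -> emit 'a', reset
Bit 4: prefix='1' (no match yet)
Bit 5: prefix='11' -> emit 'h', reset
Bit 6: prefix='1' (no match yet)
Bit 7: prefix='11' -> emit 'h', reset
Bit 8: prefix='1' (no match yet)
Bit 9: prefix='11' -> emit 'h', reset
Bit 10: prefix='0' -> emit 'p', reset
Bit 11: prefix='1' (no match yet)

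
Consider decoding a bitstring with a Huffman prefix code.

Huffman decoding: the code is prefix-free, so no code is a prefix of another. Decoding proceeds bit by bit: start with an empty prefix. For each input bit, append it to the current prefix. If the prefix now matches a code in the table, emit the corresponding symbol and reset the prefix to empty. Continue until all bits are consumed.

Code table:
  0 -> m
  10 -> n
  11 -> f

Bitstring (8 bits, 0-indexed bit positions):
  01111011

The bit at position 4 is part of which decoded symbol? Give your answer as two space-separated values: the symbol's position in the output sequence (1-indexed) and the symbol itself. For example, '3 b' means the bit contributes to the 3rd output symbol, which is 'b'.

Bit 0: prefix='0' -> emit 'm', reset
Bit 1: prefix='1' (no match yet)
Bit 2: prefix='11' -> emit 'f', reset
Bit 3: prefix='1' (no match yet)
Bit 4: prefix='11' -> emit 'f', reset
Bit 5: prefix='0' -> emit 'm', reset
Bit 6: prefix='1' (no match yet)
Bit 7: prefix='11' -> emit 'f', reset

Answer: 3 f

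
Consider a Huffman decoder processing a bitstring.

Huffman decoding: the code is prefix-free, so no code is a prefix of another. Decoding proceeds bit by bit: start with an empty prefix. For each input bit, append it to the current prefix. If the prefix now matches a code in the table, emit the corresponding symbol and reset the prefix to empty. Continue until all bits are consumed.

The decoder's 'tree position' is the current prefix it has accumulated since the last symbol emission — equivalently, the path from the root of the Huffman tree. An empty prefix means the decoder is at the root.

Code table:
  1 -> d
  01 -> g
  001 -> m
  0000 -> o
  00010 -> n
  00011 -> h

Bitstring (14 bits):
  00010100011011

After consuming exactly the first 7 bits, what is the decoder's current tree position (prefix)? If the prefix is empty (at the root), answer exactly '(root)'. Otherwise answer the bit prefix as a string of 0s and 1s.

Answer: 0

Derivation:
Bit 0: prefix='0' (no match yet)
Bit 1: prefix='00' (no match yet)
Bit 2: prefix='000' (no match yet)
Bit 3: prefix='0001' (no match yet)
Bit 4: prefix='00010' -> emit 'n', reset
Bit 5: prefix='1' -> emit 'd', reset
Bit 6: prefix='0' (no match yet)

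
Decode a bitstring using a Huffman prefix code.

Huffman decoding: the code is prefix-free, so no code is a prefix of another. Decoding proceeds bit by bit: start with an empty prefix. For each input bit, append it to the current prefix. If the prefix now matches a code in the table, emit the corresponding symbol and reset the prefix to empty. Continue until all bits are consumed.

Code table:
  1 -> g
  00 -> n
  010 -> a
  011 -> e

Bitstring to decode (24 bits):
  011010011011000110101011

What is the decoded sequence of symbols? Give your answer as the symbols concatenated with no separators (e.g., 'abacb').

Bit 0: prefix='0' (no match yet)
Bit 1: prefix='01' (no match yet)
Bit 2: prefix='011' -> emit 'e', reset
Bit 3: prefix='0' (no match yet)
Bit 4: prefix='01' (no match yet)
Bit 5: prefix='010' -> emit 'a', reset
Bit 6: prefix='0' (no match yet)
Bit 7: prefix='01' (no match yet)
Bit 8: prefix='011' -> emit 'e', reset
Bit 9: prefix='0' (no match yet)
Bit 10: prefix='01' (no match yet)
Bit 11: prefix='011' -> emit 'e', reset
Bit 12: prefix='0' (no match yet)
Bit 13: prefix='00' -> emit 'n', reset
Bit 14: prefix='0' (no match yet)
Bit 15: prefix='01' (no match yet)
Bit 16: prefix='011' -> emit 'e', reset
Bit 17: prefix='0' (no match yet)
Bit 18: prefix='01' (no match yet)
Bit 19: prefix='010' -> emit 'a', reset
Bit 20: prefix='1' -> emit 'g', reset
Bit 21: prefix='0' (no match yet)
Bit 22: prefix='01' (no match yet)
Bit 23: prefix='011' -> emit 'e', reset

Answer: eaeeneage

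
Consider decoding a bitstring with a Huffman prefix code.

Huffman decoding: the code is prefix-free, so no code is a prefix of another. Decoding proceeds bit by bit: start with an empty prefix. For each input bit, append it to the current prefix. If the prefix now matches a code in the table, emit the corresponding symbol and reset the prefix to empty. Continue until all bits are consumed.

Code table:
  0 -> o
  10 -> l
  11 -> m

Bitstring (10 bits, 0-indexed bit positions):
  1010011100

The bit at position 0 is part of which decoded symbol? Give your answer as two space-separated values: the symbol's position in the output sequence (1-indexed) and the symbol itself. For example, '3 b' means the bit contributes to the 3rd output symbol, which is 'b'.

Bit 0: prefix='1' (no match yet)
Bit 1: prefix='10' -> emit 'l', reset
Bit 2: prefix='1' (no match yet)
Bit 3: prefix='10' -> emit 'l', reset
Bit 4: prefix='0' -> emit 'o', reset

Answer: 1 l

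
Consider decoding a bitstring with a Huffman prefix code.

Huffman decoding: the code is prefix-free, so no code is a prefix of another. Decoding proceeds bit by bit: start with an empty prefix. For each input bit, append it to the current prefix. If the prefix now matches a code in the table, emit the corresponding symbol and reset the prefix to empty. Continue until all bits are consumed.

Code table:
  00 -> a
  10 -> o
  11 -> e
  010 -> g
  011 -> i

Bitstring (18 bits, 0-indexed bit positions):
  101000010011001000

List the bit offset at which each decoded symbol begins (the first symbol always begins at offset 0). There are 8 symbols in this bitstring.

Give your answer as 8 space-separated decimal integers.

Answer: 0 2 4 6 9 12 14 16

Derivation:
Bit 0: prefix='1' (no match yet)
Bit 1: prefix='10' -> emit 'o', reset
Bit 2: prefix='1' (no match yet)
Bit 3: prefix='10' -> emit 'o', reset
Bit 4: prefix='0' (no match yet)
Bit 5: prefix='00' -> emit 'a', reset
Bit 6: prefix='0' (no match yet)
Bit 7: prefix='01' (no match yet)
Bit 8: prefix='010' -> emit 'g', reset
Bit 9: prefix='0' (no match yet)
Bit 10: prefix='01' (no match yet)
Bit 11: prefix='011' -> emit 'i', reset
Bit 12: prefix='0' (no match yet)
Bit 13: prefix='00' -> emit 'a', reset
Bit 14: prefix='1' (no match yet)
Bit 15: prefix='10' -> emit 'o', reset
Bit 16: prefix='0' (no match yet)
Bit 17: prefix='00' -> emit 'a', reset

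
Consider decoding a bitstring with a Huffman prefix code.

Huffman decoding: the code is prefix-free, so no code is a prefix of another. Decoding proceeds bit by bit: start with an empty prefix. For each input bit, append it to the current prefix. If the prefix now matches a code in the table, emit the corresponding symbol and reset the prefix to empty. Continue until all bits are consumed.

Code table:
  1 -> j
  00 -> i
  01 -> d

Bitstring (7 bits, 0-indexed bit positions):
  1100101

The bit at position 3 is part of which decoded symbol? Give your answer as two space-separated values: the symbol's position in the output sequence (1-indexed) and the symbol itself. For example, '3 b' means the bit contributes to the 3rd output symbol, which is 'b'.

Answer: 3 i

Derivation:
Bit 0: prefix='1' -> emit 'j', reset
Bit 1: prefix='1' -> emit 'j', reset
Bit 2: prefix='0' (no match yet)
Bit 3: prefix='00' -> emit 'i', reset
Bit 4: prefix='1' -> emit 'j', reset
Bit 5: prefix='0' (no match yet)
Bit 6: prefix='01' -> emit 'd', reset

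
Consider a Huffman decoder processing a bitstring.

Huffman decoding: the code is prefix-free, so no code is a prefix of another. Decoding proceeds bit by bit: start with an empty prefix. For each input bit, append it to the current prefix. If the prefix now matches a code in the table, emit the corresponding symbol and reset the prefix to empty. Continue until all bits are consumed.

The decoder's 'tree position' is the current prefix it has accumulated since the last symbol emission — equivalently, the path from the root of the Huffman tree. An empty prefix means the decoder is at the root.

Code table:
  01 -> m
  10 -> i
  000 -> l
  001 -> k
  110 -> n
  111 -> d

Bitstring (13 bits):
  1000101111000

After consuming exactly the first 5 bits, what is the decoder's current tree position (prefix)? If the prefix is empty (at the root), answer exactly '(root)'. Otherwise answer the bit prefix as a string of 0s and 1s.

Answer: (root)

Derivation:
Bit 0: prefix='1' (no match yet)
Bit 1: prefix='10' -> emit 'i', reset
Bit 2: prefix='0' (no match yet)
Bit 3: prefix='00' (no match yet)
Bit 4: prefix='001' -> emit 'k', reset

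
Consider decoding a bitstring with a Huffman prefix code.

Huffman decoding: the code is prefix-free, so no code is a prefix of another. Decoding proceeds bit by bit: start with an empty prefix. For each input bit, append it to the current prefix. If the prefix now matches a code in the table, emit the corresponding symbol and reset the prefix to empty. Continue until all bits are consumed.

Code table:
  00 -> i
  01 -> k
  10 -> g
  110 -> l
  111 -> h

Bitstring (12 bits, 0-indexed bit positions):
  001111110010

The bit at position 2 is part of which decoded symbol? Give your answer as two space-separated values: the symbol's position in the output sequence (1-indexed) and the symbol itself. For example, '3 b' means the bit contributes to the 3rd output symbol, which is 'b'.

Bit 0: prefix='0' (no match yet)
Bit 1: prefix='00' -> emit 'i', reset
Bit 2: prefix='1' (no match yet)
Bit 3: prefix='11' (no match yet)
Bit 4: prefix='111' -> emit 'h', reset
Bit 5: prefix='1' (no match yet)
Bit 6: prefix='11' (no match yet)

Answer: 2 h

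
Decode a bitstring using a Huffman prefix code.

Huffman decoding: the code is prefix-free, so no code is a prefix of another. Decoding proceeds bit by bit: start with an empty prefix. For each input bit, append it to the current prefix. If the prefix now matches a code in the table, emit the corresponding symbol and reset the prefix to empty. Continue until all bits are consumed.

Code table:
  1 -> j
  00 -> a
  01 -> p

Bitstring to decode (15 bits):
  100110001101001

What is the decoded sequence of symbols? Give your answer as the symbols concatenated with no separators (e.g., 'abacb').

Answer: jajjapjpaj

Derivation:
Bit 0: prefix='1' -> emit 'j', reset
Bit 1: prefix='0' (no match yet)
Bit 2: prefix='00' -> emit 'a', reset
Bit 3: prefix='1' -> emit 'j', reset
Bit 4: prefix='1' -> emit 'j', reset
Bit 5: prefix='0' (no match yet)
Bit 6: prefix='00' -> emit 'a', reset
Bit 7: prefix='0' (no match yet)
Bit 8: prefix='01' -> emit 'p', reset
Bit 9: prefix='1' -> emit 'j', reset
Bit 10: prefix='0' (no match yet)
Bit 11: prefix='01' -> emit 'p', reset
Bit 12: prefix='0' (no match yet)
Bit 13: prefix='00' -> emit 'a', reset
Bit 14: prefix='1' -> emit 'j', reset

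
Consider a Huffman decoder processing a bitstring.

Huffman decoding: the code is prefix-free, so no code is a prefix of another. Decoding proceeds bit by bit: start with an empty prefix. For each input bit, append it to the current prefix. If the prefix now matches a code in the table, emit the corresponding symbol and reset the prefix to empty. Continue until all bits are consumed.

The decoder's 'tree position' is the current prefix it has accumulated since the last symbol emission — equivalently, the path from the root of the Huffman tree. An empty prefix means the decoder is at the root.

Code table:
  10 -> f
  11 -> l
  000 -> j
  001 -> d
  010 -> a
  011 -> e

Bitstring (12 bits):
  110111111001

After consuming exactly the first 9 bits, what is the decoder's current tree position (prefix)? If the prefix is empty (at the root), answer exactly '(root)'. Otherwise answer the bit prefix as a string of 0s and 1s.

Bit 0: prefix='1' (no match yet)
Bit 1: prefix='11' -> emit 'l', reset
Bit 2: prefix='0' (no match yet)
Bit 3: prefix='01' (no match yet)
Bit 4: prefix='011' -> emit 'e', reset
Bit 5: prefix='1' (no match yet)
Bit 6: prefix='11' -> emit 'l', reset
Bit 7: prefix='1' (no match yet)
Bit 8: prefix='11' -> emit 'l', reset

Answer: (root)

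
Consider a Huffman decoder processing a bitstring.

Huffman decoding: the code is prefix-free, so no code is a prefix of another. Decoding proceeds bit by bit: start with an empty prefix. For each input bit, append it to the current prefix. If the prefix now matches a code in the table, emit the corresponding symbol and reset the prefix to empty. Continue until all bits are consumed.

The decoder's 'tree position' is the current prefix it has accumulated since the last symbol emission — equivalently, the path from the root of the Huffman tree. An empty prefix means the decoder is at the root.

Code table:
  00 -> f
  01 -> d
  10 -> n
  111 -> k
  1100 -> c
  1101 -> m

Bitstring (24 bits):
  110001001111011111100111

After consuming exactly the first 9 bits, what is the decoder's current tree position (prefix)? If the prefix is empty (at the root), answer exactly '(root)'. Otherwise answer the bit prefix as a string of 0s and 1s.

Answer: 1

Derivation:
Bit 0: prefix='1' (no match yet)
Bit 1: prefix='11' (no match yet)
Bit 2: prefix='110' (no match yet)
Bit 3: prefix='1100' -> emit 'c', reset
Bit 4: prefix='0' (no match yet)
Bit 5: prefix='01' -> emit 'd', reset
Bit 6: prefix='0' (no match yet)
Bit 7: prefix='00' -> emit 'f', reset
Bit 8: prefix='1' (no match yet)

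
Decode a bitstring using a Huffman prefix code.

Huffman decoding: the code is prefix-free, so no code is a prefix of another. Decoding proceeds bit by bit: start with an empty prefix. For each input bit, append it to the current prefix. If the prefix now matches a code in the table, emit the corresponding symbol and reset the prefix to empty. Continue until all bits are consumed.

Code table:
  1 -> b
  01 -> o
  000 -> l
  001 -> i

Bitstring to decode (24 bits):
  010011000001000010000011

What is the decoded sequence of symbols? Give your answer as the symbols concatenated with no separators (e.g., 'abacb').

Bit 0: prefix='0' (no match yet)
Bit 1: prefix='01' -> emit 'o', reset
Bit 2: prefix='0' (no match yet)
Bit 3: prefix='00' (no match yet)
Bit 4: prefix='001' -> emit 'i', reset
Bit 5: prefix='1' -> emit 'b', reset
Bit 6: prefix='0' (no match yet)
Bit 7: prefix='00' (no match yet)
Bit 8: prefix='000' -> emit 'l', reset
Bit 9: prefix='0' (no match yet)
Bit 10: prefix='00' (no match yet)
Bit 11: prefix='001' -> emit 'i', reset
Bit 12: prefix='0' (no match yet)
Bit 13: prefix='00' (no match yet)
Bit 14: prefix='000' -> emit 'l', reset
Bit 15: prefix='0' (no match yet)
Bit 16: prefix='01' -> emit 'o', reset
Bit 17: prefix='0' (no match yet)
Bit 18: prefix='00' (no match yet)
Bit 19: prefix='000' -> emit 'l', reset
Bit 20: prefix='0' (no match yet)
Bit 21: prefix='00' (no match yet)
Bit 22: prefix='001' -> emit 'i', reset
Bit 23: prefix='1' -> emit 'b', reset

Answer: oiblilolib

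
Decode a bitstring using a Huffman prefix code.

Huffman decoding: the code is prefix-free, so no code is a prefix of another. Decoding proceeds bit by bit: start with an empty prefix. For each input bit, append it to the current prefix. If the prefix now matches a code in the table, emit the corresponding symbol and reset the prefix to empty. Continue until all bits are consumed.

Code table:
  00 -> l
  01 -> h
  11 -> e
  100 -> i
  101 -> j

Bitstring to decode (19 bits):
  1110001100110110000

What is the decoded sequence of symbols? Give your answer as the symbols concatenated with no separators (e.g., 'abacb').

Bit 0: prefix='1' (no match yet)
Bit 1: prefix='11' -> emit 'e', reset
Bit 2: prefix='1' (no match yet)
Bit 3: prefix='10' (no match yet)
Bit 4: prefix='100' -> emit 'i', reset
Bit 5: prefix='0' (no match yet)
Bit 6: prefix='01' -> emit 'h', reset
Bit 7: prefix='1' (no match yet)
Bit 8: prefix='10' (no match yet)
Bit 9: prefix='100' -> emit 'i', reset
Bit 10: prefix='1' (no match yet)
Bit 11: prefix='11' -> emit 'e', reset
Bit 12: prefix='0' (no match yet)
Bit 13: prefix='01' -> emit 'h', reset
Bit 14: prefix='1' (no match yet)
Bit 15: prefix='10' (no match yet)
Bit 16: prefix='100' -> emit 'i', reset
Bit 17: prefix='0' (no match yet)
Bit 18: prefix='00' -> emit 'l', reset

Answer: eihiehil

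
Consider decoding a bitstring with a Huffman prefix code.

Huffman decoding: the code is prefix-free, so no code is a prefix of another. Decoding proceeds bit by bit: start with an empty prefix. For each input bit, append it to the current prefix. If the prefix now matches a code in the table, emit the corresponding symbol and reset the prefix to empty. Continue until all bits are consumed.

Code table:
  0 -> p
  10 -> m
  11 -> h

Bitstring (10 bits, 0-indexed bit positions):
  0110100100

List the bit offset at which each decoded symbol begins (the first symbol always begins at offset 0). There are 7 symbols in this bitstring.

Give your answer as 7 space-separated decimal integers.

Answer: 0 1 3 4 6 7 9

Derivation:
Bit 0: prefix='0' -> emit 'p', reset
Bit 1: prefix='1' (no match yet)
Bit 2: prefix='11' -> emit 'h', reset
Bit 3: prefix='0' -> emit 'p', reset
Bit 4: prefix='1' (no match yet)
Bit 5: prefix='10' -> emit 'm', reset
Bit 6: prefix='0' -> emit 'p', reset
Bit 7: prefix='1' (no match yet)
Bit 8: prefix='10' -> emit 'm', reset
Bit 9: prefix='0' -> emit 'p', reset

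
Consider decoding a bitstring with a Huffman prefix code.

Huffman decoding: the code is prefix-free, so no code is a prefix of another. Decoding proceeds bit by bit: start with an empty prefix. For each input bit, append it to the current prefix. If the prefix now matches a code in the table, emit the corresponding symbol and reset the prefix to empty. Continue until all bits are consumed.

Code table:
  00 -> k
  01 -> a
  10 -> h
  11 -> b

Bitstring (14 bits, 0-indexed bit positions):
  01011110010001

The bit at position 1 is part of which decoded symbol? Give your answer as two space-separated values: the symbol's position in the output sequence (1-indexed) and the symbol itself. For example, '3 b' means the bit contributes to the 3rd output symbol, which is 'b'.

Bit 0: prefix='0' (no match yet)
Bit 1: prefix='01' -> emit 'a', reset
Bit 2: prefix='0' (no match yet)
Bit 3: prefix='01' -> emit 'a', reset
Bit 4: prefix='1' (no match yet)
Bit 5: prefix='11' -> emit 'b', reset

Answer: 1 a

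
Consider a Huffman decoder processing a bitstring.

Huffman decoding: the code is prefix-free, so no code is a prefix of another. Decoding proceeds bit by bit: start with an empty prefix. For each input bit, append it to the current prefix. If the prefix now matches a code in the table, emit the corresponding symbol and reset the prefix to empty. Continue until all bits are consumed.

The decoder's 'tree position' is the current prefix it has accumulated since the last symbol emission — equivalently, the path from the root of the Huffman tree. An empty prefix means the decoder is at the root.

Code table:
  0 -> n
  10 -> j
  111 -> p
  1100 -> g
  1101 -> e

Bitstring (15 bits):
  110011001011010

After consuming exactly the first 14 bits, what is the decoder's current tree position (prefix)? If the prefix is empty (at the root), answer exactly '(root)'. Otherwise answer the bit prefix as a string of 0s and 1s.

Bit 0: prefix='1' (no match yet)
Bit 1: prefix='11' (no match yet)
Bit 2: prefix='110' (no match yet)
Bit 3: prefix='1100' -> emit 'g', reset
Bit 4: prefix='1' (no match yet)
Bit 5: prefix='11' (no match yet)
Bit 6: prefix='110' (no match yet)
Bit 7: prefix='1100' -> emit 'g', reset
Bit 8: prefix='1' (no match yet)
Bit 9: prefix='10' -> emit 'j', reset
Bit 10: prefix='1' (no match yet)
Bit 11: prefix='11' (no match yet)
Bit 12: prefix='110' (no match yet)
Bit 13: prefix='1101' -> emit 'e', reset

Answer: (root)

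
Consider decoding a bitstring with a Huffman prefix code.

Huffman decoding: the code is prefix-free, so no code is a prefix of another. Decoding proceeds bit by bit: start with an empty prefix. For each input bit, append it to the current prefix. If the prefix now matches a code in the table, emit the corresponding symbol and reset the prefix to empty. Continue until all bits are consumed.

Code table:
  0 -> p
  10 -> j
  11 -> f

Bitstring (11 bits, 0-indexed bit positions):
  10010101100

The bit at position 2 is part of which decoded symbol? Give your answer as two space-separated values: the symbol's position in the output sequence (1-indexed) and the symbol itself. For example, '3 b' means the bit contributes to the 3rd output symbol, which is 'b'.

Bit 0: prefix='1' (no match yet)
Bit 1: prefix='10' -> emit 'j', reset
Bit 2: prefix='0' -> emit 'p', reset
Bit 3: prefix='1' (no match yet)
Bit 4: prefix='10' -> emit 'j', reset
Bit 5: prefix='1' (no match yet)
Bit 6: prefix='10' -> emit 'j', reset

Answer: 2 p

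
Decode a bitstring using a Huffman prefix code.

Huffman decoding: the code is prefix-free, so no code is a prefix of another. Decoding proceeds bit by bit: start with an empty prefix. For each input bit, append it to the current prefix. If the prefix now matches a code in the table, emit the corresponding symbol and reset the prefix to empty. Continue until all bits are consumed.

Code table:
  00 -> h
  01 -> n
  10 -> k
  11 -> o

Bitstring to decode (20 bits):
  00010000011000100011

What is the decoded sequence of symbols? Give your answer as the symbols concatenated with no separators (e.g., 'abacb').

Answer: hnhhnkhkho

Derivation:
Bit 0: prefix='0' (no match yet)
Bit 1: prefix='00' -> emit 'h', reset
Bit 2: prefix='0' (no match yet)
Bit 3: prefix='01' -> emit 'n', reset
Bit 4: prefix='0' (no match yet)
Bit 5: prefix='00' -> emit 'h', reset
Bit 6: prefix='0' (no match yet)
Bit 7: prefix='00' -> emit 'h', reset
Bit 8: prefix='0' (no match yet)
Bit 9: prefix='01' -> emit 'n', reset
Bit 10: prefix='1' (no match yet)
Bit 11: prefix='10' -> emit 'k', reset
Bit 12: prefix='0' (no match yet)
Bit 13: prefix='00' -> emit 'h', reset
Bit 14: prefix='1' (no match yet)
Bit 15: prefix='10' -> emit 'k', reset
Bit 16: prefix='0' (no match yet)
Bit 17: prefix='00' -> emit 'h', reset
Bit 18: prefix='1' (no match yet)
Bit 19: prefix='11' -> emit 'o', reset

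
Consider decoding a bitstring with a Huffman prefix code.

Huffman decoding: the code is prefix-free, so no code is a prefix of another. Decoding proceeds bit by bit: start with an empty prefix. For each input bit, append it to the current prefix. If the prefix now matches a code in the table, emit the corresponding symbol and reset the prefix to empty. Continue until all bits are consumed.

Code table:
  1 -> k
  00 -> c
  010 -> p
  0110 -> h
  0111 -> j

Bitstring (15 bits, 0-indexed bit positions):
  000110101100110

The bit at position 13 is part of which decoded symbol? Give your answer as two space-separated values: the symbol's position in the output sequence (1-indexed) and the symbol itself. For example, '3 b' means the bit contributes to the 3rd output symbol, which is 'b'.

Answer: 5 h

Derivation:
Bit 0: prefix='0' (no match yet)
Bit 1: prefix='00' -> emit 'c', reset
Bit 2: prefix='0' (no match yet)
Bit 3: prefix='01' (no match yet)
Bit 4: prefix='011' (no match yet)
Bit 5: prefix='0110' -> emit 'h', reset
Bit 6: prefix='1' -> emit 'k', reset
Bit 7: prefix='0' (no match yet)
Bit 8: prefix='01' (no match yet)
Bit 9: prefix='011' (no match yet)
Bit 10: prefix='0110' -> emit 'h', reset
Bit 11: prefix='0' (no match yet)
Bit 12: prefix='01' (no match yet)
Bit 13: prefix='011' (no match yet)
Bit 14: prefix='0110' -> emit 'h', reset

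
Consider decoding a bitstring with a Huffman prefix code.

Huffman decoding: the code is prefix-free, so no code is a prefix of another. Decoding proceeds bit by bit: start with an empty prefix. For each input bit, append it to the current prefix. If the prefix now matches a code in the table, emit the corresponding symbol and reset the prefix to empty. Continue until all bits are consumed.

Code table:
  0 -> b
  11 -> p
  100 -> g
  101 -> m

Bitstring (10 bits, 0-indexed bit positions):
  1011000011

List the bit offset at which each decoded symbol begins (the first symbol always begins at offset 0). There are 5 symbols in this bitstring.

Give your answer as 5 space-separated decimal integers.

Bit 0: prefix='1' (no match yet)
Bit 1: prefix='10' (no match yet)
Bit 2: prefix='101' -> emit 'm', reset
Bit 3: prefix='1' (no match yet)
Bit 4: prefix='10' (no match yet)
Bit 5: prefix='100' -> emit 'g', reset
Bit 6: prefix='0' -> emit 'b', reset
Bit 7: prefix='0' -> emit 'b', reset
Bit 8: prefix='1' (no match yet)
Bit 9: prefix='11' -> emit 'p', reset

Answer: 0 3 6 7 8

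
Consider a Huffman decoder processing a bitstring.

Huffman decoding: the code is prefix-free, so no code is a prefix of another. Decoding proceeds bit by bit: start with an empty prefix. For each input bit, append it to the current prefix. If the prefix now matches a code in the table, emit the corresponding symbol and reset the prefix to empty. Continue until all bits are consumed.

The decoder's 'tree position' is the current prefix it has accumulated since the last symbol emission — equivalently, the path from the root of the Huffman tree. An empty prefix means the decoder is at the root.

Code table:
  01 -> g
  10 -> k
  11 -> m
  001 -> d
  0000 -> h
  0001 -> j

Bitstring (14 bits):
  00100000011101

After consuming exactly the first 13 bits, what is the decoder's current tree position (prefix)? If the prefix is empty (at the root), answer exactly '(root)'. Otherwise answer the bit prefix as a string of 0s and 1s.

Answer: 0

Derivation:
Bit 0: prefix='0' (no match yet)
Bit 1: prefix='00' (no match yet)
Bit 2: prefix='001' -> emit 'd', reset
Bit 3: prefix='0' (no match yet)
Bit 4: prefix='00' (no match yet)
Bit 5: prefix='000' (no match yet)
Bit 6: prefix='0000' -> emit 'h', reset
Bit 7: prefix='0' (no match yet)
Bit 8: prefix='00' (no match yet)
Bit 9: prefix='001' -> emit 'd', reset
Bit 10: prefix='1' (no match yet)
Bit 11: prefix='11' -> emit 'm', reset
Bit 12: prefix='0' (no match yet)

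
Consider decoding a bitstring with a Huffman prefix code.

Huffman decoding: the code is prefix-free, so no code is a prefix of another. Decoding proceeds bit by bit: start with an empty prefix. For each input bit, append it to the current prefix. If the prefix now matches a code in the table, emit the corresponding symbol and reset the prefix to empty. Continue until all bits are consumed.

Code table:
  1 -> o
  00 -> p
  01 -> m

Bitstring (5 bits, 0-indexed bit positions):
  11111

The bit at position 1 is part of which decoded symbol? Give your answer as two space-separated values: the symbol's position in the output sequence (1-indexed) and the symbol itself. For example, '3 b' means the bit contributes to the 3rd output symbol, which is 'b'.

Bit 0: prefix='1' -> emit 'o', reset
Bit 1: prefix='1' -> emit 'o', reset
Bit 2: prefix='1' -> emit 'o', reset
Bit 3: prefix='1' -> emit 'o', reset
Bit 4: prefix='1' -> emit 'o', reset

Answer: 2 o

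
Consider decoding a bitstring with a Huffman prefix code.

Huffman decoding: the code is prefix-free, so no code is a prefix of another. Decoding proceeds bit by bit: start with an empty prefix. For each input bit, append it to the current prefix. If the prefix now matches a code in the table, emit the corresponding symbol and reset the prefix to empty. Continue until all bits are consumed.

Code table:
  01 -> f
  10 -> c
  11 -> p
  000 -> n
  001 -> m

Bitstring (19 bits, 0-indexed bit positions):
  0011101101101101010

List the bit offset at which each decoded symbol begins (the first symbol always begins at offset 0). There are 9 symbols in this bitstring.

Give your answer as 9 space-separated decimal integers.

Bit 0: prefix='0' (no match yet)
Bit 1: prefix='00' (no match yet)
Bit 2: prefix='001' -> emit 'm', reset
Bit 3: prefix='1' (no match yet)
Bit 4: prefix='11' -> emit 'p', reset
Bit 5: prefix='0' (no match yet)
Bit 6: prefix='01' -> emit 'f', reset
Bit 7: prefix='1' (no match yet)
Bit 8: prefix='10' -> emit 'c', reset
Bit 9: prefix='1' (no match yet)
Bit 10: prefix='11' -> emit 'p', reset
Bit 11: prefix='0' (no match yet)
Bit 12: prefix='01' -> emit 'f', reset
Bit 13: prefix='1' (no match yet)
Bit 14: prefix='10' -> emit 'c', reset
Bit 15: prefix='1' (no match yet)
Bit 16: prefix='10' -> emit 'c', reset
Bit 17: prefix='1' (no match yet)
Bit 18: prefix='10' -> emit 'c', reset

Answer: 0 3 5 7 9 11 13 15 17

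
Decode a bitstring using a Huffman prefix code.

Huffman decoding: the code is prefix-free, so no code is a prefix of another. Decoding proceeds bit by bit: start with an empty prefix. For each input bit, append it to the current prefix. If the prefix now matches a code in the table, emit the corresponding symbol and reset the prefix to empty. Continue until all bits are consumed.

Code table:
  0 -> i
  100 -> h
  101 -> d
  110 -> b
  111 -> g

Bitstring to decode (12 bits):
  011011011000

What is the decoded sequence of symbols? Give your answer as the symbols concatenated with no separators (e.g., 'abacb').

Bit 0: prefix='0' -> emit 'i', reset
Bit 1: prefix='1' (no match yet)
Bit 2: prefix='11' (no match yet)
Bit 3: prefix='110' -> emit 'b', reset
Bit 4: prefix='1' (no match yet)
Bit 5: prefix='11' (no match yet)
Bit 6: prefix='110' -> emit 'b', reset
Bit 7: prefix='1' (no match yet)
Bit 8: prefix='11' (no match yet)
Bit 9: prefix='110' -> emit 'b', reset
Bit 10: prefix='0' -> emit 'i', reset
Bit 11: prefix='0' -> emit 'i', reset

Answer: ibbbii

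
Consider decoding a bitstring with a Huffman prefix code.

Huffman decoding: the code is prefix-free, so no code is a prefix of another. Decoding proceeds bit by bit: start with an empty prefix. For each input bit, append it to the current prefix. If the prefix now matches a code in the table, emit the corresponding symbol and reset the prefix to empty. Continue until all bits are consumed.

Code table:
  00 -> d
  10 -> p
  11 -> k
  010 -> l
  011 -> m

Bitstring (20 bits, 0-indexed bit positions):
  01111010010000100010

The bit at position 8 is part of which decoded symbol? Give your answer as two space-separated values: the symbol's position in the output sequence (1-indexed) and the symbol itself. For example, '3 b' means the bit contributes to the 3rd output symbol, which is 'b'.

Answer: 4 l

Derivation:
Bit 0: prefix='0' (no match yet)
Bit 1: prefix='01' (no match yet)
Bit 2: prefix='011' -> emit 'm', reset
Bit 3: prefix='1' (no match yet)
Bit 4: prefix='11' -> emit 'k', reset
Bit 5: prefix='0' (no match yet)
Bit 6: prefix='01' (no match yet)
Bit 7: prefix='010' -> emit 'l', reset
Bit 8: prefix='0' (no match yet)
Bit 9: prefix='01' (no match yet)
Bit 10: prefix='010' -> emit 'l', reset
Bit 11: prefix='0' (no match yet)
Bit 12: prefix='00' -> emit 'd', reset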